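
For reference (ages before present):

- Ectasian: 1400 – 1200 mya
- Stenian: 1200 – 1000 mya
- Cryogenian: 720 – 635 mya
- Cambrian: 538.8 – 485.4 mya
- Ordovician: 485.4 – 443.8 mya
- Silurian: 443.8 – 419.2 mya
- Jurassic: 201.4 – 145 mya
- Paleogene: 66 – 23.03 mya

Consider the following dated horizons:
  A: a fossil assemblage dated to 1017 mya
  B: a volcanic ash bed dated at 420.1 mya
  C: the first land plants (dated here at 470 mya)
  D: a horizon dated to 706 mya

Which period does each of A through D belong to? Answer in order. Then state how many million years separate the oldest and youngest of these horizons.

A: 1017 Ma lies in 1200–1000 Ma, so Stenian.
B: 420.1 Ma lies in 443.8–419.2 Ma, so Silurian.
C: 470 Ma lies in 485.4–443.8 Ma, so Ordovician.
D: 706 Ma lies in 720–635 Ma, so Cryogenian.
Oldest = 1017 Ma, youngest = 420.1 Ma → span 596.9 Myr.

A — Stenian; B — Silurian; C — Ordovician; D — Cryogenian; span 596.9 million years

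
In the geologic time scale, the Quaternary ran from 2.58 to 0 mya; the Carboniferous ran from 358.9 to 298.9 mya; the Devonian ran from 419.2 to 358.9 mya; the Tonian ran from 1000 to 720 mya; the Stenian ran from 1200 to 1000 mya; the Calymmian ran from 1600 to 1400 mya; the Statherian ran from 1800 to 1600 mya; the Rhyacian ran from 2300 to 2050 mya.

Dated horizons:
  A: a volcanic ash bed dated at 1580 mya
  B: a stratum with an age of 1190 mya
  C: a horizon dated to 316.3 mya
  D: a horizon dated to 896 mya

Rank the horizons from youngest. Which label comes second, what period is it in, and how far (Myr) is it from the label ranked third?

D, in the Tonian; 294 million years to B

Smaller Ma means younger, so youngest first: C 316.3 < D 896 < B 1190 < A 1580.
Counting 2 along gives D (896 Ma); the excerpt puts that inside the Tonian, 1000–720 Ma.
Next in line is B (1190 Ma), and 1190 − 896 = 294 Myr.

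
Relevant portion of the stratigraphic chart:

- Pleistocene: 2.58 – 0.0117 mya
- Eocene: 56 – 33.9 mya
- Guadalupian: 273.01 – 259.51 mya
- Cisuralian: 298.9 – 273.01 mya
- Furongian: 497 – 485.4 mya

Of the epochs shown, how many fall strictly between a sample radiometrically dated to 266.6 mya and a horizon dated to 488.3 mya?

1

The older date is 488.3 Ma and the younger is 266.6 Ma.
Epochs with start < 488.3 and end > 266.6 Ma: Cisuralian (298.9–273.01).
That is 1 complete epoch.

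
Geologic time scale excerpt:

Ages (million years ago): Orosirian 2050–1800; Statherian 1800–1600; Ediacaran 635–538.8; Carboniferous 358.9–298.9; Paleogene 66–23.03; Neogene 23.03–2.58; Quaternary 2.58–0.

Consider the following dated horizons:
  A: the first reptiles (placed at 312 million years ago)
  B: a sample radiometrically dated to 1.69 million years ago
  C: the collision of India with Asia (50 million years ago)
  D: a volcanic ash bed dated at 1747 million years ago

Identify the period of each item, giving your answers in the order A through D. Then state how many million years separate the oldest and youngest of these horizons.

Match each age against the start–end ranges in the excerpt: A = 312 Ma → Carboniferous (358.9–298.9); B = 1.69 Ma → Quaternary (2.58–0); C = 50 Ma → Paleogene (66–23.03); D = 1747 Ma → Statherian (1800–1600).
The largest age is 1747 Ma and the smallest is 1.69 Ma; their difference is 1745.31 Myr.

A — Carboniferous; B — Quaternary; C — Paleogene; D — Statherian; span 1745.31 million years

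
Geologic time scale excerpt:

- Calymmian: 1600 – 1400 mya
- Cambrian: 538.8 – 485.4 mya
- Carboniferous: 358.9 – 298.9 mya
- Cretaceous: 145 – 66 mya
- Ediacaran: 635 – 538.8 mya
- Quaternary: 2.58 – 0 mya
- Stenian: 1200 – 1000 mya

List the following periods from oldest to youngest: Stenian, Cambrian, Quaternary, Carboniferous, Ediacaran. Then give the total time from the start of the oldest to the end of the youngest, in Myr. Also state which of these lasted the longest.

Stenian, Ediacaran, Cambrian, Carboniferous, Quaternary; total span 1200 Myr; longest is Stenian

Start ages (Ma): Stenian 1200, Ediacaran 635, Cambrian 538.8, Carboniferous 358.9, Quaternary 2.58.
Ordered oldest to youngest: Stenian, Ediacaran, Cambrian, Carboniferous, Quaternary.
Span = 1200 − 0 = 1200 Myr.
Durations: Carboniferous 60, Quaternary 2.58, Ediacaran 96.2, Stenian 200, Cambrian 53.4 → longest is Stenian (200 Myr).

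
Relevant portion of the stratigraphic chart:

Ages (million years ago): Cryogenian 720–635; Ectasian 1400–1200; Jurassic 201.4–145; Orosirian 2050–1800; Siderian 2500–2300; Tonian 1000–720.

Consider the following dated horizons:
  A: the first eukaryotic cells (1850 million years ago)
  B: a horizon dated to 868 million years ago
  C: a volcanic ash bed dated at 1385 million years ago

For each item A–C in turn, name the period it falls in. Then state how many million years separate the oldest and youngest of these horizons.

Match each age against the start–end ranges in the excerpt: A = 1850 Ma → Orosirian (2050–1800); B = 868 Ma → Tonian (1000–720); C = 1385 Ma → Ectasian (1400–1200).
The largest age is 1850 Ma and the smallest is 868 Ma; their difference is 982 Myr.

A — Orosirian; B — Tonian; C — Ectasian; span 982 million years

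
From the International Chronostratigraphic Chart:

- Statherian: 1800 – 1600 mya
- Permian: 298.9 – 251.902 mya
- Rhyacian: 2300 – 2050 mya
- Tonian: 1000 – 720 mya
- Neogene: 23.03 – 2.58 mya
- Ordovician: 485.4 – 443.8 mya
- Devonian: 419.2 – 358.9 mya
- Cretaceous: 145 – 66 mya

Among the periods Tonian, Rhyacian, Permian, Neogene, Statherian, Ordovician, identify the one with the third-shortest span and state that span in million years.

Permian, 46.998 million years

Durations: Tonian 280; Rhyacian 250; Permian 46.998; Neogene 20.45; Statherian 200; Ordovician 41.6 Myr.
Sorted shortest-first: Neogene (20.45), Ordovician (41.6), Permian (46.998), Statherian (200), Rhyacian (250), Tonian (280).
The third shortest is Permian at 46.998 Myr.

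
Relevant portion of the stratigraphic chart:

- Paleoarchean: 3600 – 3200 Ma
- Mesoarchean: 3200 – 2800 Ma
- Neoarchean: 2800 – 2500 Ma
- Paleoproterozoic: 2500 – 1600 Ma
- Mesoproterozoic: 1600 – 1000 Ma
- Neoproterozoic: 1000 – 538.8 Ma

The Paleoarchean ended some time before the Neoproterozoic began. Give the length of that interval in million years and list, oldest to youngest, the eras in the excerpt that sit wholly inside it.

2200 million years; Mesoarchean, Neoarchean, Paleoproterozoic, Mesoproterozoic

End of Paleoarchean = 3200 Ma; start of Neoproterozoic = 1000 Ma.
Gap = 3200 − 1000 = 2200 Myr.
Eras wholly inside 3200–1000 Ma: Mesoarchean (3200–2800), Neoarchean (2800–2500), Paleoproterozoic (2500–1600), Mesoproterozoic (1600–1000).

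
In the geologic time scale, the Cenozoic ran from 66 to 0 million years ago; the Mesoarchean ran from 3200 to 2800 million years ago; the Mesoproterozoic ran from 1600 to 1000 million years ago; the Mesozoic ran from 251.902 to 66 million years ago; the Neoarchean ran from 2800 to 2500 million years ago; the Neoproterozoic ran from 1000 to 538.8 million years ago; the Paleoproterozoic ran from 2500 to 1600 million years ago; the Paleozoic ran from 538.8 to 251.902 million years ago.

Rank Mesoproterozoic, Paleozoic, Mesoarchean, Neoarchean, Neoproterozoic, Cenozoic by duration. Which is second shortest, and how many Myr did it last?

Durations: Mesoproterozoic 600; Paleozoic 286.898; Mesoarchean 400; Neoarchean 300; Neoproterozoic 461.2; Cenozoic 66 Myr.
Sorted shortest-first: Cenozoic (66), Paleozoic (286.898), Neoarchean (300), Mesoarchean (400), Neoproterozoic (461.2), Mesoproterozoic (600).
The second shortest is Paleozoic at 286.898 Myr.

Paleozoic, 286.898 million years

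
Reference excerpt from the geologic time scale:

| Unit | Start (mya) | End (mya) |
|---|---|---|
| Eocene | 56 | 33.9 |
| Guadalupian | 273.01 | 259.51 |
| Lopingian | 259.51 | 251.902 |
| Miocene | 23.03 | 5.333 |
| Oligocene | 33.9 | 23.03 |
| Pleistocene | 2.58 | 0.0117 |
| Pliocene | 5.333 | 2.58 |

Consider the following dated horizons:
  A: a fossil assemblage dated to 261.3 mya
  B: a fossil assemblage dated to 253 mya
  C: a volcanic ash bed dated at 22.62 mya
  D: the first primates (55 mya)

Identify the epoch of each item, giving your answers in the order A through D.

A: 261.3 Ma lies in 273.01–259.51 Ma, so Guadalupian.
B: 253 Ma lies in 259.51–251.902 Ma, so Lopingian.
C: 22.62 Ma lies in 23.03–5.333 Ma, so Miocene.
D: 55 Ma lies in 56–33.9 Ma, so Eocene.

A — Guadalupian; B — Lopingian; C — Miocene; D — Eocene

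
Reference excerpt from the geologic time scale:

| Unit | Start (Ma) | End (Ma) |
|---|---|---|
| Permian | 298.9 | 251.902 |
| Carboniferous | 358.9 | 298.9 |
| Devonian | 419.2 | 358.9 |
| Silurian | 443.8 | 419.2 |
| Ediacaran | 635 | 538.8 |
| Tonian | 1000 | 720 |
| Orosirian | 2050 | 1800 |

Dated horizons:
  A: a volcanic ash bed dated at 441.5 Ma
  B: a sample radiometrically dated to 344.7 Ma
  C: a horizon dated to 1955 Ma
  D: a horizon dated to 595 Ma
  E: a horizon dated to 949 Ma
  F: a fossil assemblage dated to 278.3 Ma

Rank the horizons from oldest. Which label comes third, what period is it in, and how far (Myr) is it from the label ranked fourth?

Sorted oldest-first by Ma: C (1955), E (949), D (595), A (441.5), B (344.7), F (278.3).
The third oldest is D at 595 Ma, which lies in 635–538.8 Ma: the Ediacaran.
The fourth oldest is A at 441.5 Ma; separation = |595 − 441.5| = 153.5 Myr.

D, in the Ediacaran; 153.5 million years to A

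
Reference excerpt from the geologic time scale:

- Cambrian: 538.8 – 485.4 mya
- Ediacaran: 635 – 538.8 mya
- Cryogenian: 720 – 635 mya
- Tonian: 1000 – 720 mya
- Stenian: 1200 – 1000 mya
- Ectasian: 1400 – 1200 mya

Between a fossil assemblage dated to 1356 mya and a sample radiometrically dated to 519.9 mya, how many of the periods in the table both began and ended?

4

The older date is 1356 Ma and the younger is 519.9 Ma.
Periods with start < 1356 and end > 519.9 Ma: Stenian (1200–1000), Tonian (1000–720), Cryogenian (720–635), Ediacaran (635–538.8).
That is 4 complete periods.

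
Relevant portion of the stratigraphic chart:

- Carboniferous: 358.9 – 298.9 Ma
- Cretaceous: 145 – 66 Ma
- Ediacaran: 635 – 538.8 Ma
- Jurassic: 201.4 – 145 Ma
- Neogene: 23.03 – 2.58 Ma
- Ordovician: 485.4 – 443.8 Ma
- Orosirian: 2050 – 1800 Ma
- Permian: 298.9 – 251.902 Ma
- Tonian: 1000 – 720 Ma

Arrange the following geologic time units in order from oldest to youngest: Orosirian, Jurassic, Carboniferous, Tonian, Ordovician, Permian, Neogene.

Orosirian, Tonian, Ordovician, Carboniferous, Permian, Jurassic, Neogene

Sorting by start age (descending Ma, since larger Ma = older): Orosirian start 2050, Tonian start 1000, Ordovician start 485.4, Carboniferous start 358.9, Permian start 298.9, Jurassic start 201.4, Neogene start 23.03.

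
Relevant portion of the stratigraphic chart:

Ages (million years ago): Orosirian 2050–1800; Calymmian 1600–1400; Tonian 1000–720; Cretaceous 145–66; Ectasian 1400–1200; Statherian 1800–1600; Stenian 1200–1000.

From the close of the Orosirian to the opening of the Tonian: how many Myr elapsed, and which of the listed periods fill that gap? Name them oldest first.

800 million years; Statherian, Calymmian, Ectasian, Stenian

End of Orosirian = 1800 Ma; start of Tonian = 1000 Ma.
Gap = 1800 − 1000 = 800 Myr.
Periods wholly inside 1800–1000 Ma: Statherian (1800–1600), Calymmian (1600–1400), Ectasian (1400–1200), Stenian (1200–1000).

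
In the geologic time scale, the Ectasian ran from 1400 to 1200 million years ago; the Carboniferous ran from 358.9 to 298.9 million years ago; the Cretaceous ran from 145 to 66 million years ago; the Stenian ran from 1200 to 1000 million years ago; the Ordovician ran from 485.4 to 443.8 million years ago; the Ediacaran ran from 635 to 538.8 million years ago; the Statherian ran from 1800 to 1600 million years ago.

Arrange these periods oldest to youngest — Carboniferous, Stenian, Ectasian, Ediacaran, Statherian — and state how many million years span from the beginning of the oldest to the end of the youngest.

Statherian, Ectasian, Stenian, Ediacaran, Carboniferous; total span 1501.1 Myr

From the excerpt: Carboniferous 358.9–298.9; Stenian 1200–1000; Ectasian 1400–1200; Ediacaran 635–538.8; Statherian 1800–1600 (Ma).
Larger Ma is earlier, so the oldest is Statherian and the youngest is Carboniferous; oldest to youngest: Statherian, Ectasian, Stenian, Ediacaran, Carboniferous.
Oldest start 1800 minus youngest end 298.9 gives 1501.1 Myr overall.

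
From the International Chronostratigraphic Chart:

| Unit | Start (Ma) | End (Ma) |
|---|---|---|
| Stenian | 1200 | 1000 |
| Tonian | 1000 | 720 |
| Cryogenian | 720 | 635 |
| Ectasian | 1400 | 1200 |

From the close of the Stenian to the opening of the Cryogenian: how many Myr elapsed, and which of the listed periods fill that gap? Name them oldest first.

End of Stenian = 1000 Ma; start of Cryogenian = 720 Ma.
Gap = 1000 − 720 = 280 Myr.
Periods wholly inside 1000–720 Ma: Tonian (1000–720).

280 million years; Tonian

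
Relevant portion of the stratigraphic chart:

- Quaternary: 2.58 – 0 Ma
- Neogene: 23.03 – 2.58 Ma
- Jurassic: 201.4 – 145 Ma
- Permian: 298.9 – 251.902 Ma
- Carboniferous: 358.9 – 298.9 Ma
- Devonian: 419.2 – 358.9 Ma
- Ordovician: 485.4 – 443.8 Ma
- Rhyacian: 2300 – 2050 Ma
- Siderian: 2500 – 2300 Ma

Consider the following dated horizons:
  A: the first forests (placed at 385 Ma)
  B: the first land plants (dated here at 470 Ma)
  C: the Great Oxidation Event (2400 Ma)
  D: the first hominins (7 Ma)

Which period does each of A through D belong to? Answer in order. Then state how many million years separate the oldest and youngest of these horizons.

A — Devonian; B — Ordovician; C — Siderian; D — Neogene; span 2393 million years

Match each age against the start–end ranges in the excerpt: A = 385 Ma → Devonian (419.2–358.9); B = 470 Ma → Ordovician (485.4–443.8); C = 2400 Ma → Siderian (2500–2300); D = 7 Ma → Neogene (23.03–2.58).
The largest age is 2400 Ma and the smallest is 7 Ma; their difference is 2393 Myr.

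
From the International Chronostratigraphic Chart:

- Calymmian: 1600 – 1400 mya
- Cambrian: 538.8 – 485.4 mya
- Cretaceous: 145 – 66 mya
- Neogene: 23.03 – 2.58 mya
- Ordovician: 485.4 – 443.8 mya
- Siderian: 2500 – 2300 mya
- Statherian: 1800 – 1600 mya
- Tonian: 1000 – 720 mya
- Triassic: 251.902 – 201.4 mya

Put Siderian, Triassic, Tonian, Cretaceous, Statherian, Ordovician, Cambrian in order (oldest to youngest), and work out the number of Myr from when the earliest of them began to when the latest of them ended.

Siderian, Statherian, Tonian, Cambrian, Ordovician, Triassic, Cretaceous; total span 2434 Myr

Start ages (Ma): Siderian 2500, Statherian 1800, Tonian 1000, Cambrian 538.8, Ordovician 485.4, Triassic 251.902, Cretaceous 145.
Ordered oldest to youngest: Siderian, Statherian, Tonian, Cambrian, Ordovician, Triassic, Cretaceous.
Span = 2500 − 66 = 2434 Myr.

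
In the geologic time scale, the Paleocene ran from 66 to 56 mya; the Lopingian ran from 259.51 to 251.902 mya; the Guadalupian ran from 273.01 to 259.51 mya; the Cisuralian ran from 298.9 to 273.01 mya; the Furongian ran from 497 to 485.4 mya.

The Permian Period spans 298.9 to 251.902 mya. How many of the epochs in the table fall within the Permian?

3

Epochs inside 298.9–251.902 Ma: Cisuralian, Guadalupian, Lopingian — 3 in total.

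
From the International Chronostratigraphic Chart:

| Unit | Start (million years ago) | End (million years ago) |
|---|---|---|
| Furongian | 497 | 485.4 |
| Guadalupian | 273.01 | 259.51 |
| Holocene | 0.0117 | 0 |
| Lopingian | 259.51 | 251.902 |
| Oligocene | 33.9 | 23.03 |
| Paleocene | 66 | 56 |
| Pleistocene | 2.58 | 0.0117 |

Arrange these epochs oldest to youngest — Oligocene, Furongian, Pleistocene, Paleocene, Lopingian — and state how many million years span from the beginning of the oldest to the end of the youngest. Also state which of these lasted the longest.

Furongian, Lopingian, Paleocene, Oligocene, Pleistocene; total span 496.9883 Myr; longest is Furongian

From the excerpt: Oligocene 33.9–23.03; Furongian 497–485.4; Pleistocene 2.58–0.0117; Paleocene 66–56; Lopingian 259.51–251.902 (Ma).
Larger Ma is earlier, so the oldest is Furongian and the youngest is Pleistocene; oldest to youngest: Furongian, Lopingian, Paleocene, Oligocene, Pleistocene.
Oldest start 497 minus youngest end 0.0117 gives 496.9883 Myr overall.
Individual lengths (start − end): Oligocene 10.87; Pleistocene 2.5683; Lopingian 7.608; Furongian 11.6; Paleocene 10. The largest is Furongian at 11.6 Myr.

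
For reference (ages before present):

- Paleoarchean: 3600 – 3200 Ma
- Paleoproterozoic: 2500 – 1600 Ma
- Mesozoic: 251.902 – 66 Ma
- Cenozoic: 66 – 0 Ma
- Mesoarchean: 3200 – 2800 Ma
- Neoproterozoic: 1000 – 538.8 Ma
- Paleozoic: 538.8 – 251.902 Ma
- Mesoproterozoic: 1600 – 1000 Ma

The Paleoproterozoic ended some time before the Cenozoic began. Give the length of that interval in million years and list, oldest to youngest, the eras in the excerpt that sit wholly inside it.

End of Paleoproterozoic = 1600 Ma; start of Cenozoic = 66 Ma.
Gap = 1600 − 66 = 1534 Myr.
Eras wholly inside 1600–66 Ma: Mesoproterozoic (1600–1000), Neoproterozoic (1000–538.8), Paleozoic (538.8–251.902), Mesozoic (251.902–66).

1534 million years; Mesoproterozoic, Neoproterozoic, Paleozoic, Mesozoic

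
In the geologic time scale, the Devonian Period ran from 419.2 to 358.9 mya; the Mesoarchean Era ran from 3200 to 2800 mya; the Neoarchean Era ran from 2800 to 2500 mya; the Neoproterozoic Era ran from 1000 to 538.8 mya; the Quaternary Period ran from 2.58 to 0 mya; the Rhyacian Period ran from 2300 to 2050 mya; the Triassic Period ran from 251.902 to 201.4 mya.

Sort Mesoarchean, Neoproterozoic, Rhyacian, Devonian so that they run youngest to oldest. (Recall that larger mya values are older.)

Read off each span (Ma): Mesoarchean 3200–2800; Neoproterozoic 1000–538.8; Rhyacian 2300–2050; Devonian 419.2–358.9.
Larger Ma is older, so oldest→youngest is Mesoarchean, Rhyacian, Neoproterozoic, Devonian; reverse it for youngest→oldest.

Devonian, then Neoproterozoic, then Rhyacian, then Mesoarchean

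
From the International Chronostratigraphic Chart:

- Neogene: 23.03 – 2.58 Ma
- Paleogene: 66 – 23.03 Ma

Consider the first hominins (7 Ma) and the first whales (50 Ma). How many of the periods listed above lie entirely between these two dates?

The older date is 50 Ma and the younger is 7 Ma.
No period both begins after 50 Ma and ends before 7 Ma, so the count is 0.

0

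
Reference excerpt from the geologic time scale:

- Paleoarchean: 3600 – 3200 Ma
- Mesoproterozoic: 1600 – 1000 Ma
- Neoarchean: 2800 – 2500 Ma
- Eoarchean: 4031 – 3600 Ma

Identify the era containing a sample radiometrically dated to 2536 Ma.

2536 Ma lies between 2800 and 2500 Ma, so it falls in the Neoarchean.

Neoarchean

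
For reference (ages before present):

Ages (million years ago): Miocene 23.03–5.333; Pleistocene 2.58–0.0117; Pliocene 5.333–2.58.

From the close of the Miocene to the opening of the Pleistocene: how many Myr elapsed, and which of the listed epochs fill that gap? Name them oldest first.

2.753 million years; Pliocene

End of Miocene = 5.333 Ma; start of Pleistocene = 2.58 Ma.
Gap = 5.333 − 2.58 = 2.753 Myr.
Epochs wholly inside 5.333–2.58 Ma: Pliocene (5.333–2.58).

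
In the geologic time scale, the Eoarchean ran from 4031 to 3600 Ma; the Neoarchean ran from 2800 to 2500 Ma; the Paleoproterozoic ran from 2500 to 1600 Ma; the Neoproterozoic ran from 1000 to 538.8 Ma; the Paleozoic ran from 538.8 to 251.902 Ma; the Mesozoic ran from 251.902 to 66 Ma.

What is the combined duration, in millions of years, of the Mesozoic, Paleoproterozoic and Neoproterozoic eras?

1547.102 million years

Duration is start − end for each: (251.902 − 66) + (2500 − 1600) + (1000 − 538.8).
That is 185.902 + 900 + 461.2, which totals 1547.102 million years.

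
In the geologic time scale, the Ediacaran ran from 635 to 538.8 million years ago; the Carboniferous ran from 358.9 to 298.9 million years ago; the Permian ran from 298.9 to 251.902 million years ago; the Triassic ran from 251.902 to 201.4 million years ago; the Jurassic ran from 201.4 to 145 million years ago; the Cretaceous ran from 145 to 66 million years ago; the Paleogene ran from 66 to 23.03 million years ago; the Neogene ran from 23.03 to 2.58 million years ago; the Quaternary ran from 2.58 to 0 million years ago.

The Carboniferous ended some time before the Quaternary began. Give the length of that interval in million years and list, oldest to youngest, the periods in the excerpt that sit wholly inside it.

296.32 million years; Permian, Triassic, Jurassic, Cretaceous, Paleogene, Neogene

The Carboniferous closes at 298.9 Ma and the Quaternary opens at 2.58 Ma, so the interval is 298.9 − 2.58 = 296.32 Myr.
A period fits inside if it starts at or after 298.9 Ma and ends at or before 2.58 Ma; oldest first that gives Permian, Triassic, Jurassic, Cretaceous, Paleogene, Neogene.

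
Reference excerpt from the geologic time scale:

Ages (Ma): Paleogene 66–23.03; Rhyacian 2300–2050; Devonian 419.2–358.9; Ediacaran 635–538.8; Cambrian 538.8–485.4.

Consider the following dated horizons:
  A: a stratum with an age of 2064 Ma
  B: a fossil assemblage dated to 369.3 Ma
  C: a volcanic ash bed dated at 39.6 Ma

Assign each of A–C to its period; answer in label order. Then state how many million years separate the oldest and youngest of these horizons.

Match each age against the start–end ranges in the excerpt: A = 2064 Ma → Rhyacian (2300–2050); B = 369.3 Ma → Devonian (419.2–358.9); C = 39.6 Ma → Paleogene (66–23.03).
The largest age is 2064 Ma and the smallest is 39.6 Ma; their difference is 2024.4 Myr.

A — Rhyacian; B — Devonian; C — Paleogene; span 2024.4 million years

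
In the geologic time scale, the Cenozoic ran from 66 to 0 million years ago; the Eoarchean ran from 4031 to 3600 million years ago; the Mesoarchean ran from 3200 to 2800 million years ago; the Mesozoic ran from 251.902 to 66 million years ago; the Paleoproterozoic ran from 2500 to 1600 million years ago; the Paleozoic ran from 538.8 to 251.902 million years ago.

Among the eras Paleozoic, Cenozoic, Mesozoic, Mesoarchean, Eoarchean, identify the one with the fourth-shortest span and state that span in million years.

Start − end for each: Paleozoic 538.8 − 251.902 = 286.898; Cenozoic 66 − 0 = 66; Mesozoic 251.902 − 66 = 185.902; Mesoarchean 3200 − 2800 = 400; Eoarchean 4031 − 3600 = 431.
Ranking these from shortest: Cenozoic < Mesozoic < Paleozoic < Mesoarchean < Eoarchean.
Position 4 in that ranking is Mesoarchean, which lasted 400 Myr.

Mesoarchean, 400 million years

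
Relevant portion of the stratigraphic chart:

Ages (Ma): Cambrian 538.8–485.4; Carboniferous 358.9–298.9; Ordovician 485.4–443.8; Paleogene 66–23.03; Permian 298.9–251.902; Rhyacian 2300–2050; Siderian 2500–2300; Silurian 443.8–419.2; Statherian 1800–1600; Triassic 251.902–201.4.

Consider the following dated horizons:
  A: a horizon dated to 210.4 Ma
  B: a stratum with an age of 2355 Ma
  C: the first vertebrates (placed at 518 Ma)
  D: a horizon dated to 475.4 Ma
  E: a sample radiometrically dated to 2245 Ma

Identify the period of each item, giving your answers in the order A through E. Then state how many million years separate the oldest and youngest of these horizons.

A — Triassic; B — Siderian; C — Cambrian; D — Ordovician; E — Rhyacian; span 2144.6 million years

Match each age against the start–end ranges in the excerpt: A = 210.4 Ma → Triassic (251.902–201.4); B = 2355 Ma → Siderian (2500–2300); C = 518 Ma → Cambrian (538.8–485.4); D = 475.4 Ma → Ordovician (485.4–443.8); E = 2245 Ma → Rhyacian (2300–2050).
The largest age is 2355 Ma and the smallest is 210.4 Ma; their difference is 2144.6 Myr.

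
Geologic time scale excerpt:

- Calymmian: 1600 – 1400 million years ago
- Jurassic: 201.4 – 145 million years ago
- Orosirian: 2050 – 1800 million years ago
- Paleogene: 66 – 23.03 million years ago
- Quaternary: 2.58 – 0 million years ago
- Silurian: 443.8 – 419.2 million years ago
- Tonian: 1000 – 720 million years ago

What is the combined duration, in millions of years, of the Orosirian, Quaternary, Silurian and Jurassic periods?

333.58 million years

Each duration: Orosirian = 250; Quaternary = 2.58; Silurian = 24.6; Jurassic = 56.4.
Sum: 250 + 2.58 + 24.6 + 56.4 = 333.58 Myr.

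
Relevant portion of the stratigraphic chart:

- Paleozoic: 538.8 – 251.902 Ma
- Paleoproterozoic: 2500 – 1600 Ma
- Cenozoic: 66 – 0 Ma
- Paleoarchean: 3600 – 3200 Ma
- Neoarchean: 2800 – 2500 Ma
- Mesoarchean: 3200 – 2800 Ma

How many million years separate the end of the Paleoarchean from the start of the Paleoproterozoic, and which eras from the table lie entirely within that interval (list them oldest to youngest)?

700 million years; Mesoarchean, Neoarchean

End of Paleoarchean = 3200 Ma; start of Paleoproterozoic = 2500 Ma.
Gap = 3200 − 2500 = 700 Myr.
Eras wholly inside 3200–2500 Ma: Mesoarchean (3200–2800), Neoarchean (2800–2500).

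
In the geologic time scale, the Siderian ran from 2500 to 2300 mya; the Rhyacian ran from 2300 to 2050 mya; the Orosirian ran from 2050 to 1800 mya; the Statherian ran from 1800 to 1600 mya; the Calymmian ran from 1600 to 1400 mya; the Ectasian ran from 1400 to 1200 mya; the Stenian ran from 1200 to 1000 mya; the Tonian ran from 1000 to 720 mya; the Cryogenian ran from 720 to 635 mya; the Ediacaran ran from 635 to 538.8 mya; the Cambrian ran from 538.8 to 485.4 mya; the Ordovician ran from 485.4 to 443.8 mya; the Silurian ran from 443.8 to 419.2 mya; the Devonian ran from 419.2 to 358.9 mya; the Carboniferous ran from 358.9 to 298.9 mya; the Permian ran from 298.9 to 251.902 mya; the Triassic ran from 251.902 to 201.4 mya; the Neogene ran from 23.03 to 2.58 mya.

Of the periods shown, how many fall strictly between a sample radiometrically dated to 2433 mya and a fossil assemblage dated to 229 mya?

15

2433 Ma sits inside the Siderian (2500–2300) and 229 Ma inside the Triassic (251.902–201.4); neither of those is wholly between the two dates.
The listed periods lying completely between them are Rhyacian, Orosirian, Statherian, Calymmian, Ectasian, Stenian, Tonian, Cryogenian, Ediacaran, Cambrian, Ordovician, Silurian, Devonian, Carboniferous, Permian — 15 in all.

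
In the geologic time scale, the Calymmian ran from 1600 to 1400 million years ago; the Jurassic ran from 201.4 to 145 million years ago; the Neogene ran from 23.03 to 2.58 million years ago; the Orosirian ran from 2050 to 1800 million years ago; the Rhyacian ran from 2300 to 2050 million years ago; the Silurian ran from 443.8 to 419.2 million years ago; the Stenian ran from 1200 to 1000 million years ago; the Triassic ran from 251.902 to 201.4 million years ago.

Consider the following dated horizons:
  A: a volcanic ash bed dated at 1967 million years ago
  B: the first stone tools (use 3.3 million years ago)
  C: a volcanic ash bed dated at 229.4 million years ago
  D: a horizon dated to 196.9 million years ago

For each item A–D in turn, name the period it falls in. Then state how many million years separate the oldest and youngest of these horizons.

Match each age against the start–end ranges in the excerpt: A = 1967 Ma → Orosirian (2050–1800); B = 3.3 Ma → Neogene (23.03–2.58); C = 229.4 Ma → Triassic (251.902–201.4); D = 196.9 Ma → Jurassic (201.4–145).
The largest age is 1967 Ma and the smallest is 3.3 Ma; their difference is 1963.7 Myr.

A — Orosirian; B — Neogene; C — Triassic; D — Jurassic; span 1963.7 million years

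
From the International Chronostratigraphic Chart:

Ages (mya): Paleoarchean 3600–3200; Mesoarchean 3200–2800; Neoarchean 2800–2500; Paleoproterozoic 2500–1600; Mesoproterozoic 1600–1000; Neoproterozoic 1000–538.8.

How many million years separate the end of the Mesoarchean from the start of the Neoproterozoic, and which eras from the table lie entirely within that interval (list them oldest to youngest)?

1800 million years; Neoarchean, Paleoproterozoic, Mesoproterozoic

End of Mesoarchean = 2800 Ma; start of Neoproterozoic = 1000 Ma.
Gap = 2800 − 1000 = 1800 Myr.
Eras wholly inside 2800–1000 Ma: Neoarchean (2800–2500), Paleoproterozoic (2500–1600), Mesoproterozoic (1600–1000).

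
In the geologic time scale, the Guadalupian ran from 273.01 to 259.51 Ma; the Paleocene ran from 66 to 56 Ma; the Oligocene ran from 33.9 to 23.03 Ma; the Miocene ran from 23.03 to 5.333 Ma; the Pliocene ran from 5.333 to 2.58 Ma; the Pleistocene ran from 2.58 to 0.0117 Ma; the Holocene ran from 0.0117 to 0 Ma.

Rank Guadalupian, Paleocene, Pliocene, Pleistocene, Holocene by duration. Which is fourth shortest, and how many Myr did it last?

Paleocene, 10 million years

Start − end for each: Guadalupian 273.01 − 259.51 = 13.5; Paleocene 66 − 56 = 10; Pliocene 5.333 − 2.58 = 2.753; Pleistocene 2.58 − 0.0117 = 2.5683; Holocene 0.0117 − 0 = 0.0117.
Ranking these from shortest: Holocene < Pleistocene < Pliocene < Paleocene < Guadalupian.
Position 4 in that ranking is Paleocene, which lasted 10 Myr.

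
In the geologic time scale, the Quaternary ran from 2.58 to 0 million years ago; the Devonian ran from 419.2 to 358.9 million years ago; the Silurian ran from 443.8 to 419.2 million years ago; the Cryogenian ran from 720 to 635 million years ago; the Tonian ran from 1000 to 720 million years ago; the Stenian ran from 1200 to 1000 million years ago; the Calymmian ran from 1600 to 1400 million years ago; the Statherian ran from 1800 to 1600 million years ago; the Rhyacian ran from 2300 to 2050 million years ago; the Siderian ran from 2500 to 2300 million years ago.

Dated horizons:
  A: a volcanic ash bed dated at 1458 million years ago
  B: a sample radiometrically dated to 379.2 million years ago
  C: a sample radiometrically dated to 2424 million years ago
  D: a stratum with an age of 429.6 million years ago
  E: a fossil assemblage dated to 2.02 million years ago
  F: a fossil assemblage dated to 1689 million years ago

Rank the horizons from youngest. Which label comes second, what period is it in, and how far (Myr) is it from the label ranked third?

Smaller Ma means younger, so youngest first: E 2.02 < B 379.2 < D 429.6 < A 1458 < F 1689 < C 2424.
Counting 2 along gives B (379.2 Ma); the excerpt puts that inside the Devonian, 419.2–358.9 Ma.
Next in line is D (429.6 Ma), and 429.6 − 379.2 = 50.4 Myr.

B, in the Devonian; 50.4 million years to D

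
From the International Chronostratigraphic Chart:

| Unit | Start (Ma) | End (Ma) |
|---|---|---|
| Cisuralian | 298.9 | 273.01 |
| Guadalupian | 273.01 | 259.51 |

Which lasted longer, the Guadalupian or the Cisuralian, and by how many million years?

Cisuralian, by 12.39 million years

Guadalupian: 273.01 − 259.51 = 13.5 Myr.
Cisuralian: 298.9 − 273.01 = 25.89 Myr.
Difference: 25.89 − 13.5 = 12.39 Myr, so the Cisuralian was longer.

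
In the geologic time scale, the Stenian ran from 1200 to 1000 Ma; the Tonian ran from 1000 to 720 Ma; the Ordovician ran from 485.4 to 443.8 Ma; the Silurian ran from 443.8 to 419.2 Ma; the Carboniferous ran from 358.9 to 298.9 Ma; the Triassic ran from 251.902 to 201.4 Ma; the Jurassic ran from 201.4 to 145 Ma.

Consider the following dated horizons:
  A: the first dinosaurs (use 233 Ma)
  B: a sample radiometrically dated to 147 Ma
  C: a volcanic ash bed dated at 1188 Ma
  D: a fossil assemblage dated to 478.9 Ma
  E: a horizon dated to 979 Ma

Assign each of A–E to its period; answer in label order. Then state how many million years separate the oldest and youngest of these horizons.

Match each age against the start–end ranges in the excerpt: A = 233 Ma → Triassic (251.902–201.4); B = 147 Ma → Jurassic (201.4–145); C = 1188 Ma → Stenian (1200–1000); D = 478.9 Ma → Ordovician (485.4–443.8); E = 979 Ma → Tonian (1000–720).
The largest age is 1188 Ma and the smallest is 147 Ma; their difference is 1041 Myr.

A — Triassic; B — Jurassic; C — Stenian; D — Ordovician; E — Tonian; span 1041 million years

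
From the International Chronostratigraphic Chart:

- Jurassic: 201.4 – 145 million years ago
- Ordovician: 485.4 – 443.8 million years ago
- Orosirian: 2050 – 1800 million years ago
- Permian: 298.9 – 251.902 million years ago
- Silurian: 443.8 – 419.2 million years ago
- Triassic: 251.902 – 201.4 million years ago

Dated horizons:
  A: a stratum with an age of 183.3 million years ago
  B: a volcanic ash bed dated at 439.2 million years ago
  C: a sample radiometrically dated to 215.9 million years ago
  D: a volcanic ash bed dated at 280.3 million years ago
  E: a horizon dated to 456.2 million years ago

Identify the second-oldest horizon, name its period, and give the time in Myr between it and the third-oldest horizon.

Sorted oldest-first by Ma: E (456.2), B (439.2), D (280.3), C (215.9), A (183.3).
The second oldest is B at 439.2 Ma, which lies in 443.8–419.2 Ma: the Silurian.
The third oldest is D at 280.3 Ma; separation = |439.2 − 280.3| = 158.9 Myr.

B, in the Silurian; 158.9 million years to D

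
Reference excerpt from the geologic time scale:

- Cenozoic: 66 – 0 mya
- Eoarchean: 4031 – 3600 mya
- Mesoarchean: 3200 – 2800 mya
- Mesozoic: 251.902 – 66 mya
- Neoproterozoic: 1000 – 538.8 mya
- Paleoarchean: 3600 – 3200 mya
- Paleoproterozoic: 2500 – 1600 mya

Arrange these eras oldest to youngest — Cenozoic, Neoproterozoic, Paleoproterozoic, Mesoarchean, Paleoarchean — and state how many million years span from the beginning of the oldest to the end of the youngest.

From the excerpt: Cenozoic 66–0; Neoproterozoic 1000–538.8; Paleoproterozoic 2500–1600; Mesoarchean 3200–2800; Paleoarchean 3600–3200 (Ma).
Larger Ma is earlier, so the oldest is Paleoarchean and the youngest is Cenozoic; oldest to youngest: Paleoarchean, Mesoarchean, Paleoproterozoic, Neoproterozoic, Cenozoic.
Oldest start 3600 minus youngest end 0 gives 3600 Myr overall.

Paleoarchean, Mesoarchean, Paleoproterozoic, Neoproterozoic, Cenozoic; total span 3600 Myr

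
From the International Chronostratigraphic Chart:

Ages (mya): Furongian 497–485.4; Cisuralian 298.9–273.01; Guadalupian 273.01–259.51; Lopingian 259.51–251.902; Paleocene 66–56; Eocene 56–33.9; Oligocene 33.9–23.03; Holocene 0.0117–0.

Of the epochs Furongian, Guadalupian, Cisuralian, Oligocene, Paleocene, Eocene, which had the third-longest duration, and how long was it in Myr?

Durations: Furongian 11.6; Guadalupian 13.5; Cisuralian 25.89; Oligocene 10.87; Paleocene 10; Eocene 22.1 Myr.
Sorted longest-first: Cisuralian (25.89), Eocene (22.1), Guadalupian (13.5), Furongian (11.6), Oligocene (10.87), Paleocene (10).
The third longest is Guadalupian at 13.5 Myr.

Guadalupian, 13.5 million years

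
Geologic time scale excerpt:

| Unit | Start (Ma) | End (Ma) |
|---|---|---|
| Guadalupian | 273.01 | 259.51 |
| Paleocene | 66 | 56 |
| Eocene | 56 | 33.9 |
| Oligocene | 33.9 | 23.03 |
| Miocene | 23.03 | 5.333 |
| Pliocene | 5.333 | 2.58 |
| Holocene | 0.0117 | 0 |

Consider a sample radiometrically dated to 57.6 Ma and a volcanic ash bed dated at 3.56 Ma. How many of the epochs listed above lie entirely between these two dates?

3

The older date is 57.6 Ma and the younger is 3.56 Ma.
Epochs with start < 57.6 and end > 3.56 Ma: Eocene (56–33.9), Oligocene (33.9–23.03), Miocene (23.03–5.333).
That is 3 complete epochs.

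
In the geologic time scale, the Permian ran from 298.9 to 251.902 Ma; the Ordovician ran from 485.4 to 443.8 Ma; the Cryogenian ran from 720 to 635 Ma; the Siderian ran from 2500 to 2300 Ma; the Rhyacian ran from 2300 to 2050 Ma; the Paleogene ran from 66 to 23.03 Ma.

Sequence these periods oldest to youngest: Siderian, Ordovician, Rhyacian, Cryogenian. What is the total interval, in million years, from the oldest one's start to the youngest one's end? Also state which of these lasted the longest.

Siderian, Rhyacian, Cryogenian, Ordovician; total span 2056.2 Myr; longest is Rhyacian

Start ages (Ma): Siderian 2500, Rhyacian 2300, Cryogenian 720, Ordovician 485.4.
Ordered oldest to youngest: Siderian, Rhyacian, Cryogenian, Ordovician.
Span = 2500 − 443.8 = 2056.2 Myr.
Durations: Rhyacian 250, Cryogenian 85, Ordovician 41.6, Siderian 200 → longest is Rhyacian (250 Myr).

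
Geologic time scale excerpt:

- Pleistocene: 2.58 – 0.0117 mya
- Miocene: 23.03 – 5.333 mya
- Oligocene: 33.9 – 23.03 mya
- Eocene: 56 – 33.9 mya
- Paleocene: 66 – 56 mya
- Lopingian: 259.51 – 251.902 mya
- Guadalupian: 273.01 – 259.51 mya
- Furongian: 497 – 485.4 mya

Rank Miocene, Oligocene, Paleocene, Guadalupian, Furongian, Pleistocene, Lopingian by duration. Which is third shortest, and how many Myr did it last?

Paleocene, 10 million years

Start − end for each: Miocene 23.03 − 5.333 = 17.697; Oligocene 33.9 − 23.03 = 10.87; Paleocene 66 − 56 = 10; Guadalupian 273.01 − 259.51 = 13.5; Furongian 497 − 485.4 = 11.6; Pleistocene 2.58 − 0.0117 = 2.5683; Lopingian 259.51 − 251.902 = 7.608.
Ranking these from shortest: Pleistocene < Lopingian < Paleocene < Oligocene < Furongian < Guadalupian < Miocene.
Position 3 in that ranking is Paleocene, which lasted 10 Myr.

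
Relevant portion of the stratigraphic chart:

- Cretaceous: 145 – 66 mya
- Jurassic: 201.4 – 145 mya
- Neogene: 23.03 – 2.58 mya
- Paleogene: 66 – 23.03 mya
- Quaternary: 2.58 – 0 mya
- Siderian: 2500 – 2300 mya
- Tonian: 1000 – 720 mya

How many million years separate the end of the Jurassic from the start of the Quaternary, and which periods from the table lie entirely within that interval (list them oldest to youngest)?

142.42 million years; Cretaceous, Paleogene, Neogene

The Jurassic closes at 145 Ma and the Quaternary opens at 2.58 Ma, so the interval is 145 − 2.58 = 142.42 Myr.
A period fits inside if it starts at or after 145 Ma and ends at or before 2.58 Ma; oldest first that gives Cretaceous, Paleogene, Neogene.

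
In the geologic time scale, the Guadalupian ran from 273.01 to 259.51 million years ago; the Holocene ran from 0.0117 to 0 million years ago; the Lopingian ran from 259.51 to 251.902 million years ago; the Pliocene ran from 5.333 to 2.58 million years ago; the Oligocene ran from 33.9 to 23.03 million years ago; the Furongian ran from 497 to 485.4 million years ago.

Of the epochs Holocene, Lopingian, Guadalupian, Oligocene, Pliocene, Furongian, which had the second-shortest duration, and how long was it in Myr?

Durations: Holocene 0.0117; Lopingian 7.608; Guadalupian 13.5; Oligocene 10.87; Pliocene 2.753; Furongian 11.6 Myr.
Sorted shortest-first: Holocene (0.0117), Pliocene (2.753), Lopingian (7.608), Oligocene (10.87), Furongian (11.6), Guadalupian (13.5).
The second shortest is Pliocene at 2.753 Myr.

Pliocene, 2.753 million years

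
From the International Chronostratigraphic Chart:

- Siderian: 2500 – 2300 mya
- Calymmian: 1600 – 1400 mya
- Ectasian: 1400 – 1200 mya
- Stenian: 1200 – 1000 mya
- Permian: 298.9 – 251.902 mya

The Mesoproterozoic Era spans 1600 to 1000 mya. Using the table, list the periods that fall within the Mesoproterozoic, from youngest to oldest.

Periods with both bounds inside 1600–1000 Ma: Stenian (1200–1000), Ectasian (1400–1200), Calymmian (1600–1400).

Stenian, Ectasian, Calymmian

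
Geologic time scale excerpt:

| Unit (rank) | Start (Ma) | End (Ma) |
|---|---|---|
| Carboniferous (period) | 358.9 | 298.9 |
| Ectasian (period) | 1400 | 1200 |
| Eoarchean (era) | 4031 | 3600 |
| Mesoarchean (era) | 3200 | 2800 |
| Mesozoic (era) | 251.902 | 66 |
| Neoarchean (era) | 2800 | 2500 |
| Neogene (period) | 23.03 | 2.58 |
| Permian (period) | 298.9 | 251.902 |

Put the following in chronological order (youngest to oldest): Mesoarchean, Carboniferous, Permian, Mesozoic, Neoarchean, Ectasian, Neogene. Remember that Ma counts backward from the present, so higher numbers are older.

Read off each span (Ma): Mesoarchean 3200–2800; Carboniferous 358.9–298.9; Permian 298.9–251.902; Mesozoic 251.902–66; Neoarchean 2800–2500; Ectasian 1400–1200; Neogene 23.03–2.58.
Larger Ma is older, so oldest→youngest is Mesoarchean, Neoarchean, Ectasian, Carboniferous, Permian, Mesozoic, Neogene; reverse it for youngest→oldest.

Neogene → Mesozoic → Permian → Carboniferous → Ectasian → Neoarchean → Mesoarchean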